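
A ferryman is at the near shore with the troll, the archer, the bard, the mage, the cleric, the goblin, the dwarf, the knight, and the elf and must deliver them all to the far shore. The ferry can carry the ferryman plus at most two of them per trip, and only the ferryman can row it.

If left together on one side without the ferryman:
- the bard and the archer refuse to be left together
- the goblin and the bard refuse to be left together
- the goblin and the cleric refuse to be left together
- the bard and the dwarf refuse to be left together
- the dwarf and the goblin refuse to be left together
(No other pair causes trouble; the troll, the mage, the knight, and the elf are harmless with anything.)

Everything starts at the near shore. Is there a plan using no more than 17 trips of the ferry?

Yes

Yes — this plan uses 15 crossings (≤ 17):
1. Ferryman goes to the far shore with the bard and the goblin.  [the near shore: the archer, the cleric, the dwarf, the elf, the knight, the mage, the troll | the far shore: the bard, the goblin]
2. Ferryman goes back to the near shore with the bard.  [the near shore: the archer, the bard, the cleric, the dwarf, the elf, the knight, the mage, the troll | the far shore: the goblin]
3. Ferryman goes to the far shore with the bard and the troll.  [the near shore: the archer, the cleric, the dwarf, the elf, the knight, the mage | the far shore: the bard, the goblin, the troll]
4. Ferryman goes back to the near shore with the bard.  [the near shore: the archer, the bard, the cleric, the dwarf, the elf, the knight, the mage | the far shore: the goblin, the troll]
5. Ferryman goes to the far shore with the archer and the bard.  [the near shore: the cleric, the dwarf, the elf, the knight, the mage | the far shore: the archer, the bard, the goblin, the troll]
6. Ferryman goes back to the near shore with the bard.  [the near shore: the bard, the cleric, the dwarf, the elf, the knight, the mage | the far shore: the archer, the goblin, the troll]
7. Ferryman goes to the far shore with the bard and the mage.  [the near shore: the cleric, the dwarf, the elf, the knight | the far shore: the archer, the bard, the goblin, the mage, the troll]
8. Ferryman goes back to the near shore with the bard.  [the near shore: the bard, the cleric, the dwarf, the elf, the knight | the far shore: the archer, the goblin, the mage, the troll]
9. Ferryman goes to the far shore with the bard and the knight.  [the near shore: the cleric, the dwarf, the elf | the far shore: the archer, the bard, the goblin, the knight, the mage, the troll]
10. Ferryman goes back to the near shore with the bard.  [the near shore: the bard, the cleric, the dwarf, the elf | the far shore: the archer, the goblin, the knight, the mage, the troll]
11. Ferryman goes to the far shore with the bard and the elf.  [the near shore: the cleric, the dwarf | the far shore: the archer, the bard, the elf, the goblin, the knight, the mage, the troll]
12. Ferryman goes back to the near shore with the bard.  [the near shore: the bard, the cleric, the dwarf | the far shore: the archer, the elf, the goblin, the knight, the mage, the troll]
13. Ferryman goes to the far shore with the cleric and the dwarf.  [the near shore: the bard | the far shore: the archer, the cleric, the dwarf, the elf, the goblin, the knight, the mage, the troll]
14. Ferryman goes back to the near shore with the goblin.  [the near shore: the bard, the goblin | the far shore: the archer, the cleric, the dwarf, the elf, the knight, the mage, the troll]
15. Ferryman goes to the far shore with the bard and the goblin.  [the near shore: — | the far shore: the archer, the bard, the cleric, the dwarf, the elf, the goblin, the knight, the mage, the troll]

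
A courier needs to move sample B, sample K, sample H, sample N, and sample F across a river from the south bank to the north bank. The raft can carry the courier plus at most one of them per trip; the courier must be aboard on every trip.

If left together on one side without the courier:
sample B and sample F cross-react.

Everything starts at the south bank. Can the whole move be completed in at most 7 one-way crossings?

Counting alone: the courier can take at most 1 across per trip to the north bank, so moving all 5 needs at least 5 loaded trips out, with a return between consecutive ones — at least 9 crossings.
Since 7 < 9, 7 crossings cannot be enough. (The shortest complete plan in fact takes 9:)
1. Courier goes to the north bank with sample B.
2. Courier goes back to the south bank alone.
3. Courier goes to the north bank with sample K.
4. Courier goes back to the south bank alone.
5. Courier goes to the north bank with sample H.
6. Courier goes back to the south bank alone.
7. Courier goes to the north bank with sample N.
8. Courier goes back to the south bank alone.
9. Courier goes to the north bank with sample F.

No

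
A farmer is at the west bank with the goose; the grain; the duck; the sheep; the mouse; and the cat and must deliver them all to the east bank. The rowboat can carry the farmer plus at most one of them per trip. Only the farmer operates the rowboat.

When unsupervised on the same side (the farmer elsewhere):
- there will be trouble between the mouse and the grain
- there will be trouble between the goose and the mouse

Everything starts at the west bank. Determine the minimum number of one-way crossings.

Counting alone: the farmer can take at most 1 across per trip to the east bank, so moving all 6 needs at least 6 loaded trips out, with a return between consecutive ones — at least 11 crossings.
The safety rule pushes this higher. Following every safe sequence of crossings, the most of the 6 that can be at the east bank as the rowboat arrives there on crossing 11 is 5 — never all 6.
So no plan with fewer than 13 crossings exists, and this one achieves 13:
1. Farmer goes to the east bank with the mouse.  [the west bank: the cat, the duck, the goose, the grain, the sheep | the east bank: the mouse]
2. Farmer goes back to the west bank alone.  [the west bank: the cat, the duck, the goose, the grain, the sheep | the east bank: the mouse]
3. Farmer goes to the east bank with the goose.  [the west bank: the cat, the duck, the grain, the sheep | the east bank: the goose, the mouse]
4. Farmer goes back to the west bank with the mouse.  [the west bank: the cat, the duck, the grain, the mouse, the sheep | the east bank: the goose]
5. Farmer goes to the east bank with the grain.  [the west bank: the cat, the duck, the mouse, the sheep | the east bank: the goose, the grain]
6. Farmer goes back to the west bank alone.  [the west bank: the cat, the duck, the mouse, the sheep | the east bank: the goose, the grain]
7. Farmer goes to the east bank with the duck.  [the west bank: the cat, the mouse, the sheep | the east bank: the duck, the goose, the grain]
8. Farmer goes back to the west bank alone.  [the west bank: the cat, the mouse, the sheep | the east bank: the duck, the goose, the grain]
9. Farmer goes to the east bank with the sheep.  [the west bank: the cat, the mouse | the east bank: the duck, the goose, the grain, the sheep]
10. Farmer goes back to the west bank alone.  [the west bank: the cat, the mouse | the east bank: the duck, the goose, the grain, the sheep]
11. Farmer goes to the east bank with the cat.  [the west bank: the mouse | the east bank: the cat, the duck, the goose, the grain, the sheep]
12. Farmer goes back to the west bank alone.  [the west bank: the mouse | the east bank: the cat, the duck, the goose, the grain, the sheep]
13. Farmer goes to the east bank with the mouse.  [the west bank: — | the east bank: the cat, the duck, the goose, the grain, the mouse, the sheep]

13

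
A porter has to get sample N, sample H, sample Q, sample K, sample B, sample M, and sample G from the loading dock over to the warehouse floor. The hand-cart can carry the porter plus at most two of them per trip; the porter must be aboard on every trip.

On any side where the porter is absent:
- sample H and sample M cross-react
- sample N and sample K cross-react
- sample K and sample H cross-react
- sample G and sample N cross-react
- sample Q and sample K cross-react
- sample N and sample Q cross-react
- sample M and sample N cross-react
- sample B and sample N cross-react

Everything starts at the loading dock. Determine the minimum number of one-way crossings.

Whatever the first load, the items left behind include a forbidden pair without the porter. No opening move is safe, so no plan exists.

impossible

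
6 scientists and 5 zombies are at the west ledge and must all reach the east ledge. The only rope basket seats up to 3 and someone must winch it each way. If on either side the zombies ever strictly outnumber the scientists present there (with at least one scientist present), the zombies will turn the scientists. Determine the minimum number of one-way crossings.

9

Counting alone: each trip to the east ledge takes at most 3 across and each return brings at least 1 back, so after t trips out (and t−1 returns) at most 3t − (t−1) of the 11 are across; that first reaches 11 at t = 5, so at least 9 crossings are needed.
The plan below uses exactly 9 crossings, so it is optimal:
1. 3 zombies → the east ledge.  (the west ledge: 6S 2Z; the east ledge: 0S 3Z)
2. 1 zombie ← the west ledge.  (the west ledge: 6S 3Z; the east ledge: 0S 2Z)
3. 3 scientists → the east ledge.  (the west ledge: 3S 3Z; the east ledge: 3S 2Z)
4. 1 scientist ← the west ledge.  (the west ledge: 4S 3Z; the east ledge: 2S 2Z)
5. 2 scientists and 1 zombie → the east ledge.  (the west ledge: 2S 2Z; the east ledge: 4S 3Z)
6. 1 scientist ← the west ledge.  (the west ledge: 3S 2Z; the east ledge: 3S 3Z)
7. 2 scientists and 1 zombie → the east ledge.  (the west ledge: 1S 1Z; the east ledge: 5S 4Z)
8. 1 scientist ← the west ledge.  (the west ledge: 2S 1Z; the east ledge: 4S 4Z)
9. 2 scientists and 1 zombie → the east ledge.  (the west ledge: 0S 0Z; the east ledge: 6S 5Z)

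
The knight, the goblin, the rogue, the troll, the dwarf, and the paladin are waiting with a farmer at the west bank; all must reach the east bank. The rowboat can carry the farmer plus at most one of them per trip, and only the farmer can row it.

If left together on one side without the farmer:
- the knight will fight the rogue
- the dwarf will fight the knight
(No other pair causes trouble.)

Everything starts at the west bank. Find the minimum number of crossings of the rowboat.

Counting alone: the farmer can take at most 1 across per trip to the east bank, so moving all 6 needs at least 6 loaded trips out, with a return between consecutive ones — at least 11 crossings.
The safety rule pushes this higher. Following every safe sequence of crossings, the most of the 6 that can be at the east bank as the rowboat arrives there on crossing 11 is 5 — never all 6.
So no plan with fewer than 13 crossings exists, and this one achieves 13:
1. Farmer goes to the east bank with the knight.
2. Farmer goes back to the west bank alone.
3. Farmer goes to the east bank with the goblin.
4. Farmer goes back to the west bank alone.
5. Farmer goes to the east bank with the rogue.
6. Farmer goes back to the west bank with the knight.
7. Farmer goes to the east bank with the dwarf.
8. Farmer goes back to the west bank alone.
9. Farmer goes to the east bank with the troll.
10. Farmer goes back to the west bank alone.
11. Farmer goes to the east bank with the paladin.
12. Farmer goes back to the west bank alone.
13. Farmer goes to the east bank with the knight.

13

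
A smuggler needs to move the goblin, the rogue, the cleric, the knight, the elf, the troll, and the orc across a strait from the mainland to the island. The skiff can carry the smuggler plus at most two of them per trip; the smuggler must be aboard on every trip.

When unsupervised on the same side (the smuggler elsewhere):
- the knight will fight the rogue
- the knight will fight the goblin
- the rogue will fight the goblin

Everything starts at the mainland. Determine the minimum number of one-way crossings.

11

Counting alone: the smuggler can take at most 2 across per trip to the island, so moving all 7 needs at least 4 loaded trips out, with a return between consecutive ones — at least 7 crossings.
The safety rule pushes this higher. Following every safe sequence of crossings, the most of the 7 that can be at the island as the skiff arrives there on crossings 7, 9 is 5, 6 respectively — never all 7.
So no plan with fewer than 11 crossings exists, and this one achieves 11:
1. Smuggler goes to the island with the goblin and the rogue.
2. Smuggler goes back to the mainland with the goblin.
3. Smuggler goes to the island with the cleric and the goblin.
4. Smuggler goes back to the mainland with the goblin.
5. Smuggler goes to the island with the elf and the goblin.
6. Smuggler goes back to the mainland with the goblin.
7. Smuggler goes to the island with the goblin and the troll.
8. Smuggler goes back to the mainland with the goblin.
9. Smuggler goes to the island with the goblin and the orc.
10. Smuggler goes back to the mainland with the goblin.
11. Smuggler goes to the island with the goblin and the knight.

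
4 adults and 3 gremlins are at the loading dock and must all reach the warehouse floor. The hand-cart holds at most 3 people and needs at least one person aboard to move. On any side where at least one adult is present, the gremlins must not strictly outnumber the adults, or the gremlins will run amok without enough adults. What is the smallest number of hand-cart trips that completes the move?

5

Counting alone: each trip to the warehouse floor takes at most 3 across and each return brings at least 1 back, so after t trips out (and t−1 returns) at most 3t − (t−1) of the 7 are across; that first reaches 7 at t = 3, so at least 5 crossings are needed.
The plan below uses exactly 5 crossings, so it is optimal:
1. 3 gremlins → the warehouse floor.  (the loading dock: 4A 0G; the warehouse floor: 0A 3G)
2. 1 gremlin ← the loading dock.  (the loading dock: 4A 1G; the warehouse floor: 0A 2G)
3. 3 adults → the warehouse floor.  (the loading dock: 1A 1G; the warehouse floor: 3A 2G)
4. 1 adult ← the loading dock.  (the loading dock: 2A 1G; the warehouse floor: 2A 2G)
5. 2 adults and 1 gremlin → the warehouse floor.  (the loading dock: 0A 0G; the warehouse floor: 4A 3G)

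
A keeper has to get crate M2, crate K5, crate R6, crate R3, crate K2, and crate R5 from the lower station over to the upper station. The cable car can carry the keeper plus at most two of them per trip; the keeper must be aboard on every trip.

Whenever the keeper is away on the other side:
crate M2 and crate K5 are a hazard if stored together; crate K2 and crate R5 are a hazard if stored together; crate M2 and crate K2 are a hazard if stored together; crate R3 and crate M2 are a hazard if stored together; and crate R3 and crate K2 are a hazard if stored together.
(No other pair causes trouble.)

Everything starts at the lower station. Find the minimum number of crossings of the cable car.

Counting alone: the keeper can take at most 2 across per trip to the upper station, so moving all 6 needs at least 3 loaded trips out, with a return between consecutive ones — at least 5 crossings.
The safety rule pushes this higher. Following every safe sequence of crossings, the most of the 6 that can be at the upper station as the cable car arrives there on crossings 5, 7 is 4, 5 respectively — never all 6.
So no plan with fewer than 9 crossings exists, and this one achieves 9:
1. Keeper goes to the upper station with crate K2 and crate M2.  [the lower station: crate K5, crate R3, crate R5, crate R6 | the upper station: crate K2, crate M2]
2. Keeper goes back to the lower station with crate M2.  [the lower station: crate K5, crate M2, crate R3, crate R5, crate R6 | the upper station: crate K2]
3. Keeper goes to the upper station with crate K5 and crate M2.  [the lower station: crate R3, crate R5, crate R6 | the upper station: crate K2, crate K5, crate M2]
4. Keeper goes back to the lower station with crate M2.  [the lower station: crate M2, crate R3, crate R5, crate R6 | the upper station: crate K2, crate K5]
5. Keeper goes to the upper station with crate M2 and crate R6.  [the lower station: crate R3, crate R5 | the upper station: crate K2, crate K5, crate M2, crate R6]
6. Keeper goes back to the lower station with crate M2.  [the lower station: crate M2, crate R3, crate R5 | the upper station: crate K2, crate K5, crate R6]
7. Keeper goes to the upper station with crate R3 and crate R5.  [the lower station: crate M2 | the upper station: crate K2, crate K5, crate R3, crate R5, crate R6]
8. Keeper goes back to the lower station with crate K2.  [the lower station: crate K2, crate M2 | the upper station: crate K5, crate R3, crate R5, crate R6]
9. Keeper goes to the upper station with crate K2 and crate M2.  [the lower station: — | the upper station: crate K2, crate K5, crate M2, crate R3, crate R5, crate R6]

9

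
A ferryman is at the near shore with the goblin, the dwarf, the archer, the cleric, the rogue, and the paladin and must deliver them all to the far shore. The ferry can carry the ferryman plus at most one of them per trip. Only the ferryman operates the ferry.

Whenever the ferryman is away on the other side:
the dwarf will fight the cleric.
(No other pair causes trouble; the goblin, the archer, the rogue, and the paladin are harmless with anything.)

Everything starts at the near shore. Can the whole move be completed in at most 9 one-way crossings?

No

Counting alone: the ferryman can take at most 1 across per trip to the far shore, so moving all 6 needs at least 6 loaded trips out, with a return between consecutive ones — at least 11 crossings.
Since 9 < 11, 9 crossings cannot be enough. (The shortest complete plan in fact takes 11:)
1. Ferryman goes to the far shore with the dwarf.
2. Ferryman goes back to the near shore alone.
3. Ferryman goes to the far shore with the goblin.
4. Ferryman goes back to the near shore alone.
5. Ferryman goes to the far shore with the archer.
6. Ferryman goes back to the near shore alone.
7. Ferryman goes to the far shore with the rogue.
8. Ferryman goes back to the near shore alone.
9. Ferryman goes to the far shore with the paladin.
10. Ferryman goes back to the near shore alone.
11. Ferryman goes to the far shore with the cleric.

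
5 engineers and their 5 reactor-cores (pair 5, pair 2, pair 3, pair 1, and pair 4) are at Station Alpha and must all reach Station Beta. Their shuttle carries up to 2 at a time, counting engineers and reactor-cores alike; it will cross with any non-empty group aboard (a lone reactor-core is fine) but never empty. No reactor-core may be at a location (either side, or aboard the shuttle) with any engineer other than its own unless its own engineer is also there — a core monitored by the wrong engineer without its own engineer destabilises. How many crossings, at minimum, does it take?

impossible

Following every safe sequence of crossings from the start, the most of the 10 that can be at Station Beta as the shuttle arrives there on crossings 1, 3, 5, 7 is 2, 3, 4, 5 respectively; the best ever achieved is 5 of 10.
From crossing 9 on, no configuration arises that was not already reachable earlier: only 82 distinct safe configurations (who is on which side, and where the shuttle is) can ever be reached, none of them has everyone across, and every continuation just revisits them. So no valid plan exists.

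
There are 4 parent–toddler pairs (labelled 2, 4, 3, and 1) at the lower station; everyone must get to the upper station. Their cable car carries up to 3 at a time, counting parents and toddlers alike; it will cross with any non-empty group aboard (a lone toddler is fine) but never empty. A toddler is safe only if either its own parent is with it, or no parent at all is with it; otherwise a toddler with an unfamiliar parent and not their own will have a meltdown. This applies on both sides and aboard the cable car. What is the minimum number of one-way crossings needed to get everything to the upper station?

Counting alone: each trip to the upper station takes at most 3 across and each return brings at least 1 back, so after t trips out (and t−1 returns) at most 3t − (t−1) of the 8 are across; that first reaches 8 at t = 4, so at least 7 crossings are needed.
The safety rule pushes this higher. Following every safe sequence of crossings, the most of the 8 that can be at the upper station as the cable car arrives there on crossing 7 is 7 — never all 8.
So no plan with fewer than 9 crossings exists, and this one achieves 9:
1. parent 2 and toddler 2 cross → the upper station.
2. parent 2 crosses ← the lower station.
3. parent 2, parent 4, and toddler 4 cross → the upper station.
4. parent 2 and toddler 2 cross ← the lower station.
5. parent 1, parent 2, and parent 3 cross → the upper station.
6. toddler 4 crosses ← the lower station.
7. toddler 2 and toddler 4 cross → the upper station.
8. toddler 2 crosses ← the lower station.
9. toddler 1, toddler 2, and toddler 3 cross → the upper station.

9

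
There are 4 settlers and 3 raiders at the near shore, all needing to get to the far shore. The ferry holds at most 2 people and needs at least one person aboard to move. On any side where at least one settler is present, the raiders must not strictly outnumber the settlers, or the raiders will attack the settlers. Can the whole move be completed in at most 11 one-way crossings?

Yes — this plan uses 11 crossings (≤ 11):
1. 2 raiders → the far shore.  (the near shore: 4S 1R; the far shore: 0S 2R)
2. 1 raider ← the near shore.  (the near shore: 4S 2R; the far shore: 0S 1R)
3. 2 raiders → the far shore.  (the near shore: 4S 0R; the far shore: 0S 3R)
4. 1 raider ← the near shore.  (the near shore: 4S 1R; the far shore: 0S 2R)
5. 2 settlers → the far shore.  (the near shore: 2S 1R; the far shore: 2S 2R)
6. 1 raider ← the near shore.  (the near shore: 2S 2R; the far shore: 2S 1R)
7. 1 settler and 1 raider → the far shore.  (the near shore: 1S 1R; the far shore: 3S 2R)
8. 1 settler ← the near shore.  (the near shore: 2S 1R; the far shore: 2S 2R)
9. 1 settler and 1 raider → the far shore.  (the near shore: 1S 0R; the far shore: 3S 3R)
10. 1 raider ← the near shore.  (the near shore: 1S 1R; the far shore: 3S 2R)
11. 1 settler and 1 raider → the far shore.  (the near shore: 0S 0R; the far shore: 4S 3R)

Yes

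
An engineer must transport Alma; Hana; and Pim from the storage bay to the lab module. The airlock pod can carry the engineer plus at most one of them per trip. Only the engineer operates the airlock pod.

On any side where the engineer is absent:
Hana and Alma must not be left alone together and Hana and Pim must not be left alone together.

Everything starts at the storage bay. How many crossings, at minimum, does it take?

7

Counting alone: the engineer can take at most 1 across per trip to the lab module, so moving all 3 needs at least 3 loaded trips out, with a return between consecutive ones — at least 5 crossings.
The safety rule pushes this higher. Following every safe sequence of crossings, the most of the 3 that can be at the lab module as the airlock pod arrives there on crossing 5 is 2 — never all 3.
So no plan with fewer than 7 crossings exists, and this one achieves 7:
1. Engineer goes to the lab module with Hana.
2. Engineer goes back to the storage bay alone.
3. Engineer goes to the lab module with Alma.
4. Engineer goes back to the storage bay with Hana.
5. Engineer goes to the lab module with Pim.
6. Engineer goes back to the storage bay alone.
7. Engineer goes to the lab module with Hana.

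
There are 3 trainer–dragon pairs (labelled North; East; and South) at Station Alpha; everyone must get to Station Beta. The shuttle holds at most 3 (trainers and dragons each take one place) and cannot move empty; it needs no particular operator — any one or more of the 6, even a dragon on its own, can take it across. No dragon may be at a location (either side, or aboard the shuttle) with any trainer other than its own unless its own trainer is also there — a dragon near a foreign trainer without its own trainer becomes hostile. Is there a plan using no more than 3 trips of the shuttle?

Counting alone: each trip to Station Beta takes at most 3 across and each return brings at least 1 back, so after t trips out (and t−1 returns) at most 3t − (t−1) of the 6 are across; that first reaches 6 at t = 3, so at least 5 crossings are needed.
Since 3 < 5, 3 crossings cannot be enough. (The shortest complete plan in fact takes 5:)
1. dragon North and trainer North cross → Station Beta.
2. trainer North crosses ← Station Alpha.
3. trainer East, trainer North, and trainer South cross → Station Beta.
4. dragon North crosses ← Station Alpha.
5. dragon East, dragon North, and dragon South cross → Station Beta.

No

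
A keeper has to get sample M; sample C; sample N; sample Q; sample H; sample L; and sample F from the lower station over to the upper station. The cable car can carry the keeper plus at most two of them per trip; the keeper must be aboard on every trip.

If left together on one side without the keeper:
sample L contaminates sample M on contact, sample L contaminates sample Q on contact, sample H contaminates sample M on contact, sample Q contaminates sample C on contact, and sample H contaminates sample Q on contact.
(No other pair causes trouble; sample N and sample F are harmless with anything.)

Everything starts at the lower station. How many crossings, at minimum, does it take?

9

Counting alone: the keeper can take at most 2 across per trip to the upper station, so moving all 7 needs at least 4 loaded trips out, with a return between consecutive ones — at least 7 crossings.
The safety rule pushes this higher. Following every safe sequence of crossings, the most of the 7 that can be at the upper station as the cable car arrives there on crossing 7 is 6 — never all 7.
So no plan with fewer than 9 crossings exists, and this one achieves 9:
1. Keeper goes to the upper station with sample M and sample Q.  [the lower station: sample C, sample F, sample H, sample L, sample N | the upper station: sample M, sample Q]
2. Keeper goes back to the lower station alone.  [the lower station: sample C, sample F, sample H, sample L, sample N | the upper station: sample M, sample Q]
3. Keeper goes to the upper station with sample C.  [the lower station: sample F, sample H, sample L, sample N | the upper station: sample C, sample M, sample Q]
4. Keeper goes back to the lower station with sample Q.  [the lower station: sample F, sample H, sample L, sample N, sample Q | the upper station: sample C, sample M]
5. Keeper goes to the upper station with sample H and sample L.  [the lower station: sample F, sample N, sample Q | the upper station: sample C, sample H, sample L, sample M]
6. Keeper goes back to the lower station with sample M.  [the lower station: sample F, sample M, sample N, sample Q | the upper station: sample C, sample H, sample L]
7. Keeper goes to the upper station with sample F and sample N.  [the lower station: sample M, sample Q | the upper station: sample C, sample F, sample H, sample L, sample N]
8. Keeper goes back to the lower station alone.  [the lower station: sample M, sample Q | the upper station: sample C, sample F, sample H, sample L, sample N]
9. Keeper goes to the upper station with sample M and sample Q.  [the lower station: — | the upper station: sample C, sample F, sample H, sample L, sample M, sample N, sample Q]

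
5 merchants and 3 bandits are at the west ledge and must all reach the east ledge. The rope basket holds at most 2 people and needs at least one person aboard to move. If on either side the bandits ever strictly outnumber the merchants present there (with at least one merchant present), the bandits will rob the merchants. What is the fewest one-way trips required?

Counting alone: each trip to the east ledge takes at most 2 across and each return brings at least 1 back, so after t trips out (and t−1 returns) at most 2t − (t−1) of the 8 are across; that first reaches 8 at t = 7, so at least 13 crossings are needed.
The plan below uses exactly 13 crossings, so it is optimal:
1. 2 bandits → the east ledge.  (the west ledge: 5M 1B; the east ledge: 0M 2B)
2. 1 bandit ← the west ledge.  (the west ledge: 5M 2B; the east ledge: 0M 1B)
3. 2 bandits → the east ledge.  (the west ledge: 5M 0B; the east ledge: 0M 3B)
4. 1 bandit ← the west ledge.  (the west ledge: 5M 1B; the east ledge: 0M 2B)
5. 2 merchants → the east ledge.  (the west ledge: 3M 1B; the east ledge: 2M 2B)
6. 1 bandit ← the west ledge.  (the west ledge: 3M 2B; the east ledge: 2M 1B)
7. 1 merchant and 1 bandit → the east ledge.  (the west ledge: 2M 1B; the east ledge: 3M 2B)
8. 1 bandit ← the west ledge.  (the west ledge: 2M 2B; the east ledge: 3M 1B)
9. 2 bandits → the east ledge.  (the west ledge: 2M 0B; the east ledge: 3M 3B)
10. 1 bandit ← the west ledge.  (the west ledge: 2M 1B; the east ledge: 3M 2B)
11. 1 merchant and 1 bandit → the east ledge.  (the west ledge: 1M 0B; the east ledge: 4M 3B)
12. 1 bandit ← the west ledge.  (the west ledge: 1M 1B; the east ledge: 4M 2B)
13. 1 merchant and 1 bandit → the east ledge.  (the west ledge: 0M 0B; the east ledge: 5M 3B)

13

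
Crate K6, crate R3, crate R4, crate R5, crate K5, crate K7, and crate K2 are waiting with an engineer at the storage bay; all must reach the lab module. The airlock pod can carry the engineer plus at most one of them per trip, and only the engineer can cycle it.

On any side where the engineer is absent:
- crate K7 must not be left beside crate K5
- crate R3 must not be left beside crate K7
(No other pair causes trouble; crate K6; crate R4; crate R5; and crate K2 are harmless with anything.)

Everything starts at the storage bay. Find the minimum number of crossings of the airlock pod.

15

Counting alone: the engineer can take at most 1 across per trip to the lab module, so moving all 7 needs at least 7 loaded trips out, with a return between consecutive ones — at least 13 crossings.
The safety rule pushes this higher. Following every safe sequence of crossings, the most of the 7 that can be at the lab module as the airlock pod arrives there on crossing 13 is 6 — never all 7.
So no plan with fewer than 15 crossings exists, and this one achieves 15:
1. Engineer goes to the lab module with crate K7.
2. Engineer goes back to the storage bay alone.
3. Engineer goes to the lab module with crate K6.
4. Engineer goes back to the storage bay alone.
5. Engineer goes to the lab module with crate R3.
6. Engineer goes back to the storage bay with crate K7.
7. Engineer goes to the lab module with crate K5.
8. Engineer goes back to the storage bay alone.
9. Engineer goes to the lab module with crate R4.
10. Engineer goes back to the storage bay alone.
11. Engineer goes to the lab module with crate R5.
12. Engineer goes back to the storage bay alone.
13. Engineer goes to the lab module with crate K2.
14. Engineer goes back to the storage bay alone.
15. Engineer goes to the lab module with crate K7.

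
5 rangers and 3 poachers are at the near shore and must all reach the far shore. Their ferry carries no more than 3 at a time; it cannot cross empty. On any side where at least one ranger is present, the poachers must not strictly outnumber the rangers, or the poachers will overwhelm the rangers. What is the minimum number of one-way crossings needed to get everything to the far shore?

7

Counting alone: each trip to the far shore takes at most 3 across and each return brings at least 1 back, so after t trips out (and t−1 returns) at most 3t − (t−1) of the 8 are across; that first reaches 8 at t = 4, so at least 7 crossings are needed.
The plan below uses exactly 7 crossings, so it is optimal:
1. 2 poachers → the far shore.  (the near shore: 5R 1P; the far shore: 0R 2P)
2. 1 poacher ← the near shore.  (the near shore: 5R 2P; the far shore: 0R 1P)
3. 2 rangers and 1 poacher → the far shore.  (the near shore: 3R 1P; the far shore: 2R 2P)
4. 1 poacher ← the near shore.  (the near shore: 3R 2P; the far shore: 2R 1P)
5. 1 ranger and 2 poachers → the far shore.  (the near shore: 2R 0P; the far shore: 3R 3P)
6. 1 poacher ← the near shore.  (the near shore: 2R 1P; the far shore: 3R 2P)
7. 2 rangers and 1 poacher → the far shore.  (the near shore: 0R 0P; the far shore: 5R 3P)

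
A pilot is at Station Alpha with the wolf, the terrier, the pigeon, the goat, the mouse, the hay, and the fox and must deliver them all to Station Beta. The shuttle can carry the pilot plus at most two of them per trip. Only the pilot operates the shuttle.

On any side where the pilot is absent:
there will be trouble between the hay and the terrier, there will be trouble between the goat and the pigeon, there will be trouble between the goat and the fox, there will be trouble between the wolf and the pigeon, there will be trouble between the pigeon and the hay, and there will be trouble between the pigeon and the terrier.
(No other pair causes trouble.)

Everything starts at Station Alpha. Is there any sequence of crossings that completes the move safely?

Whatever the first load, the items left behind include a forbidden pair without the pilot. No opening move is safe, so no plan exists.

No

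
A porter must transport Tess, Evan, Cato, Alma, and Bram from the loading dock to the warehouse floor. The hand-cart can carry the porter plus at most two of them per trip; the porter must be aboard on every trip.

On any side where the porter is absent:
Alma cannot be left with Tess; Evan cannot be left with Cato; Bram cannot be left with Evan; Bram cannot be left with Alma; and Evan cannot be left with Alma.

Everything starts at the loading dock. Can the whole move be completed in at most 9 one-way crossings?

Yes — this plan uses 7 crossings (≤ 9):
1. Porter goes to the warehouse floor with Alma and Evan.
2. Porter goes back to the loading dock with Evan.
3. Porter goes to the warehouse floor with Evan and Tess.
4. Porter goes back to the loading dock with Alma.
5. Porter goes to the warehouse floor with Bram and Cato.
6. Porter goes back to the loading dock with Evan.
7. Porter goes to the warehouse floor with Alma and Evan.

Yes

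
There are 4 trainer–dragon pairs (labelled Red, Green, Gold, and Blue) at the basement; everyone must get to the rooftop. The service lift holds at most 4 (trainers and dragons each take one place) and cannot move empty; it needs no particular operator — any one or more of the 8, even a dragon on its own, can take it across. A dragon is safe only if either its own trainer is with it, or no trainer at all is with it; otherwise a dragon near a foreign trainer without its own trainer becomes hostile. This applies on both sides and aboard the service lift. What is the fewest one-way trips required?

5

Counting alone: each trip to the rooftop takes at most 4 across and each return brings at least 1 back, so after t trips out (and t−1 returns) at most 4t − (t−1) of the 8 are across; that first reaches 8 at t = 3, so at least 5 crossings are needed.
The plan below uses exactly 5 crossings, so it is optimal:
1. dragon Red and trainer Red cross → the rooftop.
2. trainer Red crosses ← the basement.
3. trainer Blue, trainer Gold, trainer Green, and trainer Red cross → the rooftop.
4. dragon Red crosses ← the basement.
5. dragon Blue, dragon Gold, dragon Green, and dragon Red cross → the rooftop.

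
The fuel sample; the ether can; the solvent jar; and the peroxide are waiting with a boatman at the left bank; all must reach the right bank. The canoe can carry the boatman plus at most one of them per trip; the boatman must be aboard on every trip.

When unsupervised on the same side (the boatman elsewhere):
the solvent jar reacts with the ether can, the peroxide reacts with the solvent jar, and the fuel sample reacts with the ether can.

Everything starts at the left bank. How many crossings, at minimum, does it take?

Whatever the first load, the items left behind include a forbidden pair without the boatman. No opening move is safe, so no plan exists.

impossible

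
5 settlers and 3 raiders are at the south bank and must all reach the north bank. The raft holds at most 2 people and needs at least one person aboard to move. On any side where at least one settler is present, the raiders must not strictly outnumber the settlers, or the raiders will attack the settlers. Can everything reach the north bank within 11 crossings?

No

Counting alone: each trip to the north bank takes at most 2 across and each return brings at least 1 back, so after t trips out (and t−1 returns) at most 2t − (t−1) of the 8 are across; that first reaches 8 at t = 7, so at least 13 crossings are needed.
Since 11 < 13, 11 crossings cannot be enough. (The shortest complete plan in fact takes 13:)
1. 2 raiders → the north bank.  (the south bank: 5S 1R; the north bank: 0S 2R)
2. 1 raider ← the south bank.  (the south bank: 5S 2R; the north bank: 0S 1R)
3. 2 raiders → the north bank.  (the south bank: 5S 0R; the north bank: 0S 3R)
4. 1 raider ← the south bank.  (the south bank: 5S 1R; the north bank: 0S 2R)
5. 2 settlers → the north bank.  (the south bank: 3S 1R; the north bank: 2S 2R)
6. 1 raider ← the south bank.  (the south bank: 3S 2R; the north bank: 2S 1R)
7. 1 settler and 1 raider → the north bank.  (the south bank: 2S 1R; the north bank: 3S 2R)
8. 1 raider ← the south bank.  (the south bank: 2S 2R; the north bank: 3S 1R)
9. 2 raiders → the north bank.  (the south bank: 2S 0R; the north bank: 3S 3R)
10. 1 raider ← the south bank.  (the south bank: 2S 1R; the north bank: 3S 2R)
11. 1 settler and 1 raider → the north bank.  (the south bank: 1S 0R; the north bank: 4S 3R)
12. 1 raider ← the south bank.  (the south bank: 1S 1R; the north bank: 4S 2R)
13. 1 settler and 1 raider → the north bank.  (the south bank: 0S 0R; the north bank: 5S 3R)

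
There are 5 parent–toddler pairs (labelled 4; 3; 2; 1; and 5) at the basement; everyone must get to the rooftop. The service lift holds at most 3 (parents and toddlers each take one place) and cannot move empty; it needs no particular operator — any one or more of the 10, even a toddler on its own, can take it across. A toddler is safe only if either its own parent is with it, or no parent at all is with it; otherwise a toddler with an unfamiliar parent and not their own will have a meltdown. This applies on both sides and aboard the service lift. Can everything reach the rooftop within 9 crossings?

No

Counting alone: each trip to the rooftop takes at most 3 across and each return brings at least 1 back, so after t trips out (and t−1 returns) at most 3t − (t−1) of the 10 are across; that first reaches 10 at t = 5, so at least 9 crossings are needed.
The safety rule pushes this higher. Following every safe sequence of crossings, the most of the 10 that can be at the rooftop as the service lift arrives there on crossing 9 is 9 — never all 10.
So the move cannot be finished within 9 crossings. (The shortest complete plan takes 11:)
1. parent 4 and toddler 4 cross → the rooftop.
2. parent 4 crosses ← the basement.
3. toddler 1, toddler 2, and toddler 3 cross → the rooftop.
4. toddler 4 crosses ← the basement.
5. parent 1, parent 2, and parent 3 cross → the rooftop.
6. parent 3 and toddler 3 cross ← the basement.
7. parent 3, parent 4, and parent 5 cross → the rooftop.
8. toddler 2 crosses ← the basement.
9. toddler 3 and toddler 4 cross → the rooftop.
10. toddler 4 crosses ← the basement.
11. toddler 2, toddler 4, and toddler 5 cross → the rooftop.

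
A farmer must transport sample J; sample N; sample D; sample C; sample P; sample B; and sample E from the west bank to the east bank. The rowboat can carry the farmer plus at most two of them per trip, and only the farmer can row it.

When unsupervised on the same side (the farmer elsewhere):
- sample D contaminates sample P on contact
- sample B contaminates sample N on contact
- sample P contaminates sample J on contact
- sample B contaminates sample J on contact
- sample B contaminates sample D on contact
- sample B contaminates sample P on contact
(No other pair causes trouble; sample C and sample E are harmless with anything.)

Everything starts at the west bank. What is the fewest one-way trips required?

11

Counting alone: the farmer can take at most 2 across per trip to the east bank, so moving all 7 needs at least 4 loaded trips out, with a return between consecutive ones — at least 7 crossings.
The safety rule pushes this higher. Following every safe sequence of crossings, the most of the 7 that can be at the east bank as the rowboat arrives there on crossings 7, 9 is 5, 6 respectively — never all 7.
So no plan with fewer than 11 crossings exists, and this one achieves 11:
1. Farmer goes to the east bank with sample B and sample P.  [the west bank: sample C, sample D, sample E, sample J, sample N | the east bank: sample B, sample P]
2. Farmer goes back to the west bank with sample P.  [the west bank: sample C, sample D, sample E, sample J, sample N, sample P | the east bank: sample B]
3. Farmer goes to the east bank with sample D and sample J.  [the west bank: sample C, sample E, sample N, sample P | the east bank: sample B, sample D, sample J]
4. Farmer goes back to the west bank with sample B.  [the west bank: sample B, sample C, sample E, sample N, sample P | the east bank: sample D, sample J]
5. Farmer goes to the east bank with sample N and sample P.  [the west bank: sample B, sample C, sample E | the east bank: sample D, sample J, sample N, sample P]
6. Farmer goes back to the west bank with sample P.  [the west bank: sample B, sample C, sample E, sample P | the east bank: sample D, sample J, sample N]
7. Farmer goes to the east bank with sample C and sample P.  [the west bank: sample B, sample E | the east bank: sample C, sample D, sample J, sample N, sample P]
8. Farmer goes back to the west bank with sample P.  [the west bank: sample B, sample E, sample P | the east bank: sample C, sample D, sample J, sample N]
9. Farmer goes to the east bank with sample E and sample P.  [the west bank: sample B | the east bank: sample C, sample D, sample E, sample J, sample N, sample P]
10. Farmer goes back to the west bank with sample P.  [the west bank: sample B, sample P | the east bank: sample C, sample D, sample E, sample J, sample N]
11. Farmer goes to the east bank with sample B and sample P.  [the west bank: — | the east bank: sample B, sample C, sample D, sample E, sample J, sample N, sample P]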